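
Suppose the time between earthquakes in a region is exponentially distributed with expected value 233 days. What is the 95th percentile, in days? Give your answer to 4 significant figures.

The rate is λ = 1/233 = 0.00429185 per day.
Set 1 − e^(−λt) = 0.95, so t = −ln(0.05)/λ = 2.9957/0.00429185 ≈ 698.006 days.

698.0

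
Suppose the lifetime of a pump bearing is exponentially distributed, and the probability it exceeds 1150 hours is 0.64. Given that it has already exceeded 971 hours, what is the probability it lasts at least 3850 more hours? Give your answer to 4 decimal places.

From e^(−λ·1150) = 0.64, λ = −ln(0.64)/1150 = 0.000388076.
Memoryless: P(X > 971+3850 | X > 971) = P(X > 3850) = e^(−0.000388076·3850) ≈ 0.2245.

0.2245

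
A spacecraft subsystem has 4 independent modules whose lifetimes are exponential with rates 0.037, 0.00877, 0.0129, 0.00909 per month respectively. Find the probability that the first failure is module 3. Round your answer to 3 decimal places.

The time to first failure is exponential with rate Σλ = 0.037 + 0.00877 + 0.0129 + 0.00909 = 0.06776.
P(module 3 first) = λ_3/Σλ = 0.0129/0.06776 ≈ 0.190.

0.190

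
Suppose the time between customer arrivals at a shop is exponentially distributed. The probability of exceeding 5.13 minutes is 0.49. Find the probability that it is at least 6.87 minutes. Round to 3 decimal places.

e^(−λ·5.13) = 0.49 ⇒ λ = −ln(0.49)/5.13 = 0.139055.
P(X > 6.87) = e^(−0.139055·6.87) = e^(−0.9553) ≈ 0.385.

0.385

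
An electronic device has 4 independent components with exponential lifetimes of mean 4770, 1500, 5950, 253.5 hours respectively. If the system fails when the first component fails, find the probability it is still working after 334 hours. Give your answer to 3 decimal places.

The first failure time is exponential with rate Σλ_i = 1/4770 + 1/1500 + 1/5950 + 1/253.5 = 0.00498915 per hour.
P(min > 334) = e^(−0.00498915·334) = e^(−1.6664) ≈ 0.189.

0.189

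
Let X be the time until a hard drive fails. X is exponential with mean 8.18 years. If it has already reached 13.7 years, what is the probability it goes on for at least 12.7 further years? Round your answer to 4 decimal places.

0.2117

The rate is λ = 1/8.18 = 0.122249 per year.
The exponential is memoryless, so the remaining time is again Exp(λ): the condition X > 13.7 is irrelevant.
P(X > 12.7) = e^(−1.5526) ≈ 0.2117.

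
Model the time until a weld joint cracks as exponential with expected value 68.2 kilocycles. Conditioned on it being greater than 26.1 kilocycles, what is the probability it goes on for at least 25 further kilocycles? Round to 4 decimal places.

0.6931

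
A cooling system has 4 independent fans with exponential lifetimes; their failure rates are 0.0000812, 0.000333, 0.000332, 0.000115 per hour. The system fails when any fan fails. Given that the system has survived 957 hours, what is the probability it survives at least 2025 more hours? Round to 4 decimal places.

0.1748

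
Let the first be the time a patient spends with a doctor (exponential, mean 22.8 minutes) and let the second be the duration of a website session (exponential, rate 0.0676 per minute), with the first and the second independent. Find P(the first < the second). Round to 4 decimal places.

0.3935

λ_1 = 1/22.8 = 0.0438596, λ_2 = 0.0676.
For independent exponentials, P(the first < the second) = λ_1/(λ_1+λ_2) = 0.0438596/0.11146 ≈ 0.3935.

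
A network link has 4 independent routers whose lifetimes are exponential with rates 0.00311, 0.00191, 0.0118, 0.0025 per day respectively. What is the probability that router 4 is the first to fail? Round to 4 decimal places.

0.1294

The time to first failure is exponential with rate Σλ = 0.00311 + 0.00191 + 0.0118 + 0.0025 = 0.01932.
P(router 4 first) = λ_4/Σλ = 0.0025/0.01932 ≈ 0.1294.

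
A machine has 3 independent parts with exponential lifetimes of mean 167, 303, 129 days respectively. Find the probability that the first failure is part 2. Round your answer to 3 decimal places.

Rates: λ_i = 1/mean_i → 0.00598802, 0.00330033, 0.00775194; Σλ = 0.0170403.
P(part 2 first) = λ_2/Σλ = 0.00330033/0.0170403 ≈ 0.194.

0.194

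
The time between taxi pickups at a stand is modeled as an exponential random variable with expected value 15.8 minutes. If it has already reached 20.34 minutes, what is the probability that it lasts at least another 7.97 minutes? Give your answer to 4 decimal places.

0.6038

The rate is λ = 1/15.8 = 0.0632911 per minute.
By the memoryless property, P(X > 20.34+7.97 | X > 20.34) = P(X > 7.97).
P(X > 7.97) = e^(−0.50443) ≈ 0.6038.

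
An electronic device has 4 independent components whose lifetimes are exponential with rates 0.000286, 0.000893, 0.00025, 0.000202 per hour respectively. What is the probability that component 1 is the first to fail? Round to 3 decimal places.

0.175

The time to first failure is exponential with rate Σλ = 0.000286 + 0.000893 + 0.00025 + 0.000202 = 0.001631.
P(component 1 first) = λ_1/Σλ = 0.000286/0.001631 ≈ 0.175.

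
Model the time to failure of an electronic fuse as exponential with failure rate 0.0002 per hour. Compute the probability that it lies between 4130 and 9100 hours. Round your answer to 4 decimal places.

0.2758

P(4130 < X < 9100) = e^(−λ·4130) − e^(−λ·9100) = 0.43780 − 0.16203 ≈ 0.2758.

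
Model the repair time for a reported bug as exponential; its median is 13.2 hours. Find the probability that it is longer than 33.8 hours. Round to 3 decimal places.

0.170

For an exponential, median = ln(2)/λ, so λ = ln 2 / 13.2 = 0.0525112 per hour.
P(X > 33.8) = e^(−λ·33.8) = e^(−1.7749) ≈ 0.170.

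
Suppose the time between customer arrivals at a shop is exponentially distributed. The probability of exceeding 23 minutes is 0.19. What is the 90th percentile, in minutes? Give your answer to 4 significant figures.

31.89

e^(−λ·23) = 0.19 ⇒ λ = −ln(0.19)/23 = 0.0722057.
90th percentile: 1 − e^(−λt) = 0.9, t = −ln(0.1)/λ = 31.8892 minutes.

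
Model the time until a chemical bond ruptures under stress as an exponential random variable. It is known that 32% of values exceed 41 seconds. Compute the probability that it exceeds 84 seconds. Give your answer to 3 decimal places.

e^(−λ·41) = 0.32 ⇒ λ = −ln(0.32)/41 = 0.0277911.
P(X > 84) = e^(−0.0277911·84) = e^(−2.3345) ≈ 0.097.

0.097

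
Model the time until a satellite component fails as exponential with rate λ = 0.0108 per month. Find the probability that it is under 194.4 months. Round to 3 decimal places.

P(X ≤ 194.4) = 1 − e^(−λ·194.4) = 1 − e^(−2.0995) ≈ 0.877.

0.877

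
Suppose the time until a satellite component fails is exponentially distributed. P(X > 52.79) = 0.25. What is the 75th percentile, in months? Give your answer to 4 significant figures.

52.79

e^(−λ·52.79) = 0.25 ⇒ λ = −ln(0.25)/52.79 = 0.0262605.
75th percentile: 1 − e^(−λt) = 0.75, t = −ln(0.25)/λ = 52.79 months.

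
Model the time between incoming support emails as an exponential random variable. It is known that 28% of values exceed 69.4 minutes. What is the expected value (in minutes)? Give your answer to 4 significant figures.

54.52

e^(−λ·69.4) = 0.28 ⇒ λ = −ln(0.28)/69.4 = 0.0183424.
Mean = 1/λ = 54.5184 minutes.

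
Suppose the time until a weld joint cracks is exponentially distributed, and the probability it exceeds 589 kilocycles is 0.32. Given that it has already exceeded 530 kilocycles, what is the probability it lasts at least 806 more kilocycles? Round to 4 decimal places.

0.2103

From e^(−λ·589) = 0.32, λ = −ln(0.32)/589 = 0.00193452.
Memoryless: P(X > 530+806 | X > 530) = P(X > 806) = e^(−0.00193452·806) ≈ 0.2103.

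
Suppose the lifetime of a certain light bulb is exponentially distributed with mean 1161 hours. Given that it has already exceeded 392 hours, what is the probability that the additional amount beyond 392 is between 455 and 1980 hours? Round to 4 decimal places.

0.4941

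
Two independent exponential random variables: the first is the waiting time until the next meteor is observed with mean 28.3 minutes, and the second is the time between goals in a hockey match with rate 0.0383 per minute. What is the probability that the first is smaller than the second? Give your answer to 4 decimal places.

λ_1 = 1/28.3 = 0.0353357, λ_2 = 0.0383.
For independent exponentials, P(the first < the second) = λ_1/(λ_1+λ_2) = 0.0353357/0.0736357 ≈ 0.4799.

0.4799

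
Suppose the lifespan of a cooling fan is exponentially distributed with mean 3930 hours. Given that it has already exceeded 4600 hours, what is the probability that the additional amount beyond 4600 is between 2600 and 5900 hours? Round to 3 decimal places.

The rate is λ = 1/3930 = 0.000254453 per hour.
Memoryless: the residual past 4600 is again Exp(λ).
P(2600 < residual < 5900) = e^(−λ·2600) − e^(−λ·5900) = 0.51604 − 0.22285 ≈ 0.293.

0.293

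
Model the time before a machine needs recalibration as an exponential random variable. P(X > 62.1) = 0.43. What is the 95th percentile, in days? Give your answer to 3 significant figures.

e^(−λ·62.1) = 0.43 ⇒ λ = −ln(0.43)/62.1 = 0.0135905.
95th percentile: 1 − e^(−λt) = 0.95, t = −ln(0.05)/λ = 220.428 days.

220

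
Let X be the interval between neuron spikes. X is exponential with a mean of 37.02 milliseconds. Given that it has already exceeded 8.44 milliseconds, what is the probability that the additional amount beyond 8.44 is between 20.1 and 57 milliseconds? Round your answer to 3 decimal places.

0.367

The rate is λ = 1/37.02 = 0.0270124 per millisecond.
Memoryless: the residual past 8.44 is again Exp(λ).
P(20.1 < residual < 57) = e^(−λ·20.1) − e^(−λ·57) = 0.58103 − 0.21444 ≈ 0.367.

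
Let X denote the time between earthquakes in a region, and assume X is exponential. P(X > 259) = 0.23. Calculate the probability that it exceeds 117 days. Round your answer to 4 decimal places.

e^(−λ·259) = 0.23 ⇒ λ = −ln(0.23)/259 = 0.00567442.
P(X > 117) = e^(−0.00567442·117) = e^(−0.66391) ≈ 0.5148.

0.5148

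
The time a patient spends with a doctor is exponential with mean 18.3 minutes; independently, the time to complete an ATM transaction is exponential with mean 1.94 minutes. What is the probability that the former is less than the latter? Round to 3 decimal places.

λ_1 = 1/18.3 = 0.0546448, λ_2 = 1/1.94 = 0.515464.
For independent exponentials, P(the former < the latter) = λ_1/(λ_1+λ_2) = 0.0546448/0.570109 ≈ 0.096.

0.096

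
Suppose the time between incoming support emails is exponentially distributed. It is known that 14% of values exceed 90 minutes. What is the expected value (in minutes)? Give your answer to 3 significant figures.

e^(−λ·90) = 0.14 ⇒ λ = −ln(0.14)/90 = 0.0218457.
Mean = 1/λ = 45.7756 minutes.

45.8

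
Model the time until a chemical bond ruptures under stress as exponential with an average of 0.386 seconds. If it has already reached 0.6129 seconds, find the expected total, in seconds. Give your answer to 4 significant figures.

The rate is λ = 1/0.386 = 2.59067 per second.
By memorylessness, E[X | X > 0.6129] = 0.6129 + 1/λ = 0.6129 + 0.386 = 0.9989 seconds.

0.9989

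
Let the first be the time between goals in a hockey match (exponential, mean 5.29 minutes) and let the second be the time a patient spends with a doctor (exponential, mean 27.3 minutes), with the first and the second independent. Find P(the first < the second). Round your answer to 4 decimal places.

λ_1 = 1/5.29 = 0.189036, λ_2 = 1/27.3 = 0.03663.
For independent exponentials, P(the first < the second) = λ_1/(λ_1+λ_2) = 0.189036/0.225666 ≈ 0.8377.

0.8377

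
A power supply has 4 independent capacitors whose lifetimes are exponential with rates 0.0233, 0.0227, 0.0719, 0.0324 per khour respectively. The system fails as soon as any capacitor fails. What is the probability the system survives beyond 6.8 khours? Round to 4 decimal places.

0.3599

The time to first failure is exponential with rate Σλ = 0.0233 + 0.0227 + 0.0719 + 0.0324 = 0.1503.
P(min > 6.8) = e^(−0.1503·6.8) = e^(−1.022) ≈ 0.3599.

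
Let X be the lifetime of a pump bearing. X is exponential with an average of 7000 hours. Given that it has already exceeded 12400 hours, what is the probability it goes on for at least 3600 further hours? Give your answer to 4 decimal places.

0.5979

The rate is λ = 1/7000 = 0.000142857 per hour.
By the memoryless property, P(X > 12400+3600 | X > 12400) = P(X > 3600).
P(X > 3600) = e^(−0.51429) ≈ 0.5979.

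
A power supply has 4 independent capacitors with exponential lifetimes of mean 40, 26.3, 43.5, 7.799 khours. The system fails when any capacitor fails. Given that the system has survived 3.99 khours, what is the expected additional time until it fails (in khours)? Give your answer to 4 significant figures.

First-failure rate Σλ = 1/40 + 1/26.3 + 1/43.5 + 1/7.799 = 0.214233.
By memorylessness the expected residual is 1/Σλ = 4.66782 khours, regardless of the 3.99 already elapsed.

4.668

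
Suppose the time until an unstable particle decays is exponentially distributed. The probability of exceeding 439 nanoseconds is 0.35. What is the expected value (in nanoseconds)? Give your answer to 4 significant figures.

e^(−λ·439) = 0.35 ⇒ λ = −ln(0.35)/439 = 0.00239139.
Mean = 1/λ = 418.166 nanoseconds.

418.2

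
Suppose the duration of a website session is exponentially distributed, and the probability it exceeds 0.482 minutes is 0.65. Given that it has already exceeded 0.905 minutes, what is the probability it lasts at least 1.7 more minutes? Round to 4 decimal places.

0.2189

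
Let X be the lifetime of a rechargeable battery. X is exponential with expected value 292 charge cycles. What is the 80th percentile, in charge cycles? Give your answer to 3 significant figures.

470

The rate is λ = 1/292 = 0.00342466 per charge cycle.
Set 1 − e^(−λt) = 0.8, so t = −ln(0.2)/λ = 1.6094/0.00342466 ≈ 469.956 charge cycles.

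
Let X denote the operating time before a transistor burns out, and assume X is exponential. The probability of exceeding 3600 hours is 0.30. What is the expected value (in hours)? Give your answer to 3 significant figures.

2990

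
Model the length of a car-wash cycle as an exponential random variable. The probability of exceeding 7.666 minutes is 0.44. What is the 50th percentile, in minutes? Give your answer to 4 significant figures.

e^(−λ·7.666) = 0.44 ⇒ λ = −ln(0.44)/7.666 = 0.107094.
50th percentile: 1 − e^(−λt) = 0.5, t = −ln(0.5)/λ = 6.47234 minutes.

6.472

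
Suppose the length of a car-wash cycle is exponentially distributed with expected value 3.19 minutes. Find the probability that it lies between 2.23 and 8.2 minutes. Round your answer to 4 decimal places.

0.4206

The rate is λ = 1/3.19 = 0.31348 per minute.
P(2.23 < X < 8.2) = e^(−λ·2.23) − e^(−λ·8.2) = 0.49705 − 0.07649 ≈ 0.4206.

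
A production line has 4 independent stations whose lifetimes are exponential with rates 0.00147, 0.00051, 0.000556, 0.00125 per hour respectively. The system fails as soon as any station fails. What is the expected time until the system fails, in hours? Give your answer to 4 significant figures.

The time to first failure is exponential with rate Σλ = 0.00147 + 0.00051 + 0.000556 + 0.00125 = 0.003786.
E[min] = 1/Σλ = 1/0.003786 = 264.131 hours.

264.1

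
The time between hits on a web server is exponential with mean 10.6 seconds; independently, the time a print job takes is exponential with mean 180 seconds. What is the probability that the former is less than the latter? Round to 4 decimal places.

λ_1 = 1/10.6 = 0.0943396, λ_2 = 1/180 = 0.00555556.
For independent exponentials, P(the former < the latter) = λ_1/(λ_1+λ_2) = 0.0943396/0.0998952 ≈ 0.9444.

0.9444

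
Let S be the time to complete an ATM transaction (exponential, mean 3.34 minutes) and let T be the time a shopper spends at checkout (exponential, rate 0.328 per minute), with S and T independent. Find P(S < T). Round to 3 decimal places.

λ_1 = 1/3.34 = 0.299401, λ_2 = 0.328.
For independent exponentials, P(S < T) = λ_1/(λ_1+λ_2) = 0.299401/0.627401 ≈ 0.477.

0.477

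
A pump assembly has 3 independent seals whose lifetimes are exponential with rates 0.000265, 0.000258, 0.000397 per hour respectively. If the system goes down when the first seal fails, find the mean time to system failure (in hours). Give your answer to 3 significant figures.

1090

The time to first failure is exponential with rate Σλ = 0.000265 + 0.000258 + 0.000397 = 0.00092.
E[min] = 1/Σλ = 1/0.00092 = 1086.96 hours.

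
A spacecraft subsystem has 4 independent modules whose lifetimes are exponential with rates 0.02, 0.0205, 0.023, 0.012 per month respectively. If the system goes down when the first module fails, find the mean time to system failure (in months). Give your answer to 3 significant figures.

The time to first failure is exponential with rate Σλ = 0.02 + 0.0205 + 0.023 + 0.012 = 0.0755.
E[min] = 1/Σλ = 1/0.0755 = 13.245 months.

13.2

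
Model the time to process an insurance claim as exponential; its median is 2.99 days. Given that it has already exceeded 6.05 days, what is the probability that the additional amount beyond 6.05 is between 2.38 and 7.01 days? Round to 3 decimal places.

For an exponential, median = ln(2)/λ, so λ = ln 2 / 2.99 = 0.231822 per day.
Memoryless: the residual past 6.05 is again Exp(λ).
P(2.38 < residual < 7.01) = e^(−λ·2.38) − e^(−λ·7.01) = 0.57595 − 0.19690 ≈ 0.379.

0.379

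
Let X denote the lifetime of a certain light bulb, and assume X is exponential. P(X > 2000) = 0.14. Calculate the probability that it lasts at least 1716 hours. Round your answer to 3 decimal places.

0.185

e^(−λ·2000) = 0.14 ⇒ λ = −ln(0.14)/2000 = 0.000983056.
P(X > 1716) = e^(−0.000983056·1716) = e^(−1.6869) ≈ 0.185.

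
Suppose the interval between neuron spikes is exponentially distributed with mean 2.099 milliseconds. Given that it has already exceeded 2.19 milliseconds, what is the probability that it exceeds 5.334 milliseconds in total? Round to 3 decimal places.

0.224

The rate is λ = 1/2.099 = 0.476417 per millisecond.
The exponential is memoryless, so the remaining time is again Exp(λ): the condition X > 2.19 is irrelevant.
P(X > 3.144) = e^(−1.4979) ≈ 0.224.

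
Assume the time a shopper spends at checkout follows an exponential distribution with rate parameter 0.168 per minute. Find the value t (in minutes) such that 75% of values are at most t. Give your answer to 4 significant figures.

8.252

Set 1 − e^(−λt) = 0.75, so t = −ln(0.25)/λ = 1.3863/0.168 ≈ 8.25175 minutes.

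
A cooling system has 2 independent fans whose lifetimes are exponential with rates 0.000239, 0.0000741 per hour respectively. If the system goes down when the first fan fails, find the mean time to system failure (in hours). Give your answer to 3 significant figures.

The time to first failure is exponential with rate Σλ = 0.000239 + 0.0000741 = 0.0003131.
E[min] = 1/Σλ = 1/0.0003131 = 3193.87 hours.

3190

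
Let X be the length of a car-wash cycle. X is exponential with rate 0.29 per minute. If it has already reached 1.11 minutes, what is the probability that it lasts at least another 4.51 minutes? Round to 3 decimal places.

P(X > s+t | X > s) = e^(−λ(s+t))/e^(−λs) = e^(−λt), independent of s = 1.11.
P(X > 4.51) = e^(−1.3079) ≈ 0.270.

0.270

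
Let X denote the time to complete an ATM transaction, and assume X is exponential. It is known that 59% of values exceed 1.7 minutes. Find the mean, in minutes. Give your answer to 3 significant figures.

e^(−λ·1.7) = 0.59 ⇒ λ = −ln(0.59)/1.7 = 0.310372.
Mean = 1/λ = 3.22194 minutes.

3.22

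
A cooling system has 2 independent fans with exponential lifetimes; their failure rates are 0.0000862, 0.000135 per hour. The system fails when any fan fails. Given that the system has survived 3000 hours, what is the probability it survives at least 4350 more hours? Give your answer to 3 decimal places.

0.382

Time to first failure ~ Exp(Σλ) with Σλ = 0.0002212.
By memorylessness, P(T > 3000+4350 | T > 3000) = P(T > 4350) = e^(−0.0002212·4350) ≈ 0.382.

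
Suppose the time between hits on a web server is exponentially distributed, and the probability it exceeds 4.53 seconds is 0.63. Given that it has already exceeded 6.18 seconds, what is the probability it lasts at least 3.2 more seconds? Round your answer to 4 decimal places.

0.7215

From e^(−λ·4.53) = 0.63, λ = −ln(0.63)/4.53 = 0.101995.
Memoryless: P(X > 6.18+3.2 | X > 6.18) = P(X > 3.2) = e^(−0.101995·3.2) ≈ 0.7215.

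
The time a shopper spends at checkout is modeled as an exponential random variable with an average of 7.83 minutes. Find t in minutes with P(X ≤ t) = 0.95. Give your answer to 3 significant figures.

The rate is λ = 1/7.83 = 0.127714 per minute.
Set 1 − e^(−λt) = 0.95, so t = −ln(0.05)/λ = 2.9957/0.127714 ≈ 23.4566 minutes.

23.5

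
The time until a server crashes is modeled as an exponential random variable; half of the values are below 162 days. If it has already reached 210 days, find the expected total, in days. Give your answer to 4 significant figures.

For an exponential, median = ln(2)/λ, so λ = ln 2 / 162 = 0.00427869 per day.
By memorylessness, E[X | X > 210] = 210 + 1/λ = 210 + 233.717 = 443.717 days.

443.7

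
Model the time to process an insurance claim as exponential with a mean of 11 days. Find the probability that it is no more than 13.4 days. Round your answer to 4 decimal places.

The rate is λ = 1/11 = 0.0909091 per day.
P(X ≤ 13.4) = 1 − e^(−λ·13.4) = 1 − e^(−1.2182) ≈ 0.7042.

0.7042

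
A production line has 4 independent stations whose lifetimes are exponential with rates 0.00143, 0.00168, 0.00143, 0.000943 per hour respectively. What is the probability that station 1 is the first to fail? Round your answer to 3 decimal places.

The time to first failure is exponential with rate Σλ = 0.00143 + 0.00168 + 0.00143 + 0.000943 = 0.005483.
P(station 1 first) = λ_1/Σλ = 0.00143/0.005483 ≈ 0.261.

0.261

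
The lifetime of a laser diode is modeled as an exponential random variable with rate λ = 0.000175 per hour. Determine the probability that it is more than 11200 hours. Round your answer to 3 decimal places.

0.141

P(X > 11200) = e^(−λ·11200) = e^(−1.96) ≈ 0.141.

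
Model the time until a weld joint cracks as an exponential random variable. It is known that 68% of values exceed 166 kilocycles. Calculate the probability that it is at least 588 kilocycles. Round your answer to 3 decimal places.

e^(−λ·166) = 0.68 ⇒ λ = −ln(0.68)/166 = 0.00232327.
P(X > 588) = e^(−0.00232327·588) = e^(−1.3661) ≈ 0.255.

0.255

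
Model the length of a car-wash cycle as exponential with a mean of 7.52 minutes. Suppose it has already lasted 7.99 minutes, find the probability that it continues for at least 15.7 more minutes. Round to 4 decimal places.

The rate is λ = 1/7.52 = 0.132979 per minute.
P(X > s+t | X > s) = e^(−λ(s+t))/e^(−λs) = e^(−λt), independent of s = 7.99.
P(X > 15.7) = e^(−2.0878) ≈ 0.1240.

0.1240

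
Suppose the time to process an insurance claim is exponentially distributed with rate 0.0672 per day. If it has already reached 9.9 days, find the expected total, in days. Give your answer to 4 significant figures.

24.78

By memorylessness, E[X | X > 9.9] = 9.9 + 1/λ = 9.9 + 14.881 = 24.781 days.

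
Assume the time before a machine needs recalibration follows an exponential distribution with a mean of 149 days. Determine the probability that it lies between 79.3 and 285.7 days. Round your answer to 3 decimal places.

0.440

The rate is λ = 1/149 = 0.00671141 per day.
P(79.3 < X < 285.7) = e^(−λ·79.3) − e^(−λ·285.7) = 0.58730 − 0.14698 ≈ 0.440.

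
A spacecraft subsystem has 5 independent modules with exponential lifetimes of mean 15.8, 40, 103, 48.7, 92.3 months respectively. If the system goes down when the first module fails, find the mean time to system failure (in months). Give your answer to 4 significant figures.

7.730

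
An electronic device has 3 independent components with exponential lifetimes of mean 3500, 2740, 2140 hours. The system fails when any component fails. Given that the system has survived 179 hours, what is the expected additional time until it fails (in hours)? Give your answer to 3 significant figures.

894

First-failure rate Σλ = 1/3500 + 1/2740 + 1/2140 = 0.00111797.
By memorylessness the expected residual is 1/Σλ = 894.48 hours, regardless of the 179 already elapsed.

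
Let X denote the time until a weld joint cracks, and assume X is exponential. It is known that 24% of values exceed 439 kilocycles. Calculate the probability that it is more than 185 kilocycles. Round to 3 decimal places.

0.548

e^(−λ·439) = 0.24 ⇒ λ = −ln(0.24)/439 = 0.00325083.
P(X > 185) = e^(−0.00325083·185) = e^(−0.6014) ≈ 0.548.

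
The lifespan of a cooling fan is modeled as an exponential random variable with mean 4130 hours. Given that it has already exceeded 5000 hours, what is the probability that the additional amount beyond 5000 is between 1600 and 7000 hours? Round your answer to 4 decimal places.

The rate is λ = 1/4130 = 0.000242131 per hour.
Memoryless: the residual past 5000 is again Exp(λ).
P(1600 < residual < 7000) = e^(−λ·1600) − e^(−λ·7000) = 0.67881 − 0.18361 ≈ 0.4952.

0.4952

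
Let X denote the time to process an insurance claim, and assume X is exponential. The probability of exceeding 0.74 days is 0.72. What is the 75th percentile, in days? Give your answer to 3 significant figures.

3.12

e^(−λ·0.74) = 0.72 ⇒ λ = −ln(0.72)/0.74 = 0.443924.
75th percentile: 1 − e^(−λt) = 0.75, t = −ln(0.25)/λ = 3.12282 days.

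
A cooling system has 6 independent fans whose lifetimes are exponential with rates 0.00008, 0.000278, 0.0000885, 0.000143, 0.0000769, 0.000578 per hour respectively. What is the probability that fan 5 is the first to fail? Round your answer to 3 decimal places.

The time to first failure is exponential with rate Σλ = 0.00008 + 0.000278 + 0.0000885 + 0.000143 + 0.0000769 + 0.000578 = 0.0012444.
P(fan 5 first) = λ_5/Σλ = 0.0000769/0.0012444 ≈ 0.062.

0.062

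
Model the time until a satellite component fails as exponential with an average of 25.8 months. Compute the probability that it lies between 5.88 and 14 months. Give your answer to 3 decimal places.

The rate is λ = 1/25.8 = 0.0387597 per month.
P(5.88 < X < 14) = e^(−λ·5.88) − e^(−λ·14) = 0.79620 − 0.58121 ≈ 0.215.

0.215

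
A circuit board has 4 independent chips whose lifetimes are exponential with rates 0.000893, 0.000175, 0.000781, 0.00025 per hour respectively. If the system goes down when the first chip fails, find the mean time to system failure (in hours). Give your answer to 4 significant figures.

476.4

The time to first failure is exponential with rate Σλ = 0.000893 + 0.000175 + 0.000781 + 0.00025 = 0.002099.
E[min] = 1/Σλ = 1/0.002099 = 476.417 hours.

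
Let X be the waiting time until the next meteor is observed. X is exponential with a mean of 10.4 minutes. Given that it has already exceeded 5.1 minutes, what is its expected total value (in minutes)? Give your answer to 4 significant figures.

The rate is λ = 1/10.4 = 0.0961538 per minute.
By memorylessness, E[X | X > 5.1] = 5.1 + 1/λ = 5.1 + 10.4 = 15.5 minutes.

15.50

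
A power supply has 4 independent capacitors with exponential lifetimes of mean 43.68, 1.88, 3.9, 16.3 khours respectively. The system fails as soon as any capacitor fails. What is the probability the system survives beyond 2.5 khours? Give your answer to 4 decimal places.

The first failure time is exponential with rate Σλ_i = 1/43.68 + 1/1.88 + 1/3.9 + 1/16.3 = 0.872569 per khour.
P(min > 2.5) = e^(−0.872569·2.5) = e^(−2.1814) ≈ 0.1129.

0.1129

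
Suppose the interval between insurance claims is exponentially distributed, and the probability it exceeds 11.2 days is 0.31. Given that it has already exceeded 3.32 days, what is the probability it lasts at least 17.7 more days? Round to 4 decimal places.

From e^(−λ·11.2) = 0.31, λ = −ln(0.31)/11.2 = 0.10457.
Memoryless: P(X > 3.32+17.7 | X > 3.32) = P(X > 17.7) = e^(−0.10457·17.7) ≈ 0.1571.

0.1571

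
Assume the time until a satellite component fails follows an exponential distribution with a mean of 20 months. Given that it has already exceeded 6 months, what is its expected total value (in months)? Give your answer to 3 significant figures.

The rate is λ = 1/20 = 0.05 per month.
By memorylessness, E[X | X > 6] = 6 + 1/λ = 6 + 20 = 26 months.

26.0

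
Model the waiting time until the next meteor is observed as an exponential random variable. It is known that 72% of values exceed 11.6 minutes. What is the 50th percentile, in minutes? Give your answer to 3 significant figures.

24.5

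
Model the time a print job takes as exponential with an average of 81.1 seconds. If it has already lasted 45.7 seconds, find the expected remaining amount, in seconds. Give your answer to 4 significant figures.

The rate is λ = 1/81.1 = 0.0123305 per second.
By memorylessness, the remaining amount past any threshold is again Exp(λ) with mean 1/λ = 81.1 seconds.

81.10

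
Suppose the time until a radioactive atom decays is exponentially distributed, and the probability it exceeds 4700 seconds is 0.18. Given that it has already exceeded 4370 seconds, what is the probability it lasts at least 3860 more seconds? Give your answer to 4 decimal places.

0.2446

From e^(−λ·4700) = 0.18, λ = −ln(0.18)/4700 = 0.000364851.
Memoryless: P(X > 4370+3860 | X > 4370) = P(X > 3860) = e^(−0.000364851·3860) ≈ 0.2446.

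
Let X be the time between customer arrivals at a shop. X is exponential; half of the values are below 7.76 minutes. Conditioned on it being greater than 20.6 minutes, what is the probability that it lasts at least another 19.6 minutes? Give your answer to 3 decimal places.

For an exponential, median = ln(2)/λ, so λ = ln 2 / 7.76 = 0.0893231 per minute.
By the memoryless property, P(X > 20.6+19.6 | X > 20.6) = P(X > 19.6).
P(X > 19.6) = e^(−1.7507) ≈ 0.174.

0.174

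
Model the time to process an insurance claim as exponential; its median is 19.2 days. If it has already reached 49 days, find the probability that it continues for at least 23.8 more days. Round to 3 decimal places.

For an exponential, median = ln(2)/λ, so λ = ln 2 / 19.2 = 0.0361014 per day.
By the memoryless property, P(X > 49+23.8 | X > 49) = P(X > 23.8).
P(X > 23.8) = e^(−0.85921) ≈ 0.423.

0.423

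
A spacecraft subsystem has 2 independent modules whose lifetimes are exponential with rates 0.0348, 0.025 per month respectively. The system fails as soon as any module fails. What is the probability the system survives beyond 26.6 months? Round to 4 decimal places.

The time to first failure is exponential with rate Σλ = 0.0348 + 0.025 = 0.0598.
P(min > 26.6) = e^(−0.0598·26.6) = e^(−1.5907) ≈ 0.2038.

0.2038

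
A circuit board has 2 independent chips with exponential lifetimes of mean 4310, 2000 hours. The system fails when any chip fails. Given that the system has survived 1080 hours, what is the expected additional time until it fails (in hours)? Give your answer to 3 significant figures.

1370

First-failure rate Σλ = 1/4310 + 1/2000 = 0.000732019.
By memorylessness the expected residual is 1/Σλ = 1366.09 hours, regardless of the 1080 already elapsed.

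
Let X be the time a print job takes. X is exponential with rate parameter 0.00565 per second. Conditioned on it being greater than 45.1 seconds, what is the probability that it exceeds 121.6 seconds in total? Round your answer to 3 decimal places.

The exponential is memoryless, so the remaining time is again Exp(λ): the condition X > 45.1 is irrelevant.
P(X > 76.5) = e^(−0.43222) ≈ 0.649.

0.649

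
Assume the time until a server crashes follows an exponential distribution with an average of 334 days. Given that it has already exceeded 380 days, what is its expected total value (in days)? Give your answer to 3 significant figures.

714

The rate is λ = 1/334 = 0.00299401 per day.
By memorylessness, E[X | X > 380] = 380 + 1/λ = 380 + 334 = 714 days.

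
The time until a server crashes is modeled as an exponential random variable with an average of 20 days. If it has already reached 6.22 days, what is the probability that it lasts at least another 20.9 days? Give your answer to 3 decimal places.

0.352

The rate is λ = 1/20 = 0.05 per day.
The exponential is memoryless, so the remaining time is again Exp(λ): the condition X > 6.22 is irrelevant.
P(X > 20.9) = e^(−1.045) ≈ 0.352.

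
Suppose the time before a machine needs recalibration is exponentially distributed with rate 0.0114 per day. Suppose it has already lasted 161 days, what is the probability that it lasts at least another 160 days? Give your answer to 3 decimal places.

0.161

The exponential is memoryless, so the remaining time is again Exp(λ): the condition X > 161 is irrelevant.
P(X > 160) = e^(−1.824) ≈ 0.161.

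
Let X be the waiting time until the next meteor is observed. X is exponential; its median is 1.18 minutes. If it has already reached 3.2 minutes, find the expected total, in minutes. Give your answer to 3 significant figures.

For an exponential, median = ln(2)/λ, so λ = ln 2 / 1.18 = 0.587413 per minute.
By memorylessness, E[X | X > 3.2] = 3.2 + 1/λ = 3.2 + 1.70238 = 4.90238 minutes.

4.90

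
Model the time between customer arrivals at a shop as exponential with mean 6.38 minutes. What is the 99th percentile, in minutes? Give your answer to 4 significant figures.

29.38

The rate is λ = 1/6.38 = 0.15674 per minute.
Set 1 − e^(−λt) = 0.99, so t = −ln(0.01)/λ = 4.6052/0.15674 ≈ 29.381 minutes.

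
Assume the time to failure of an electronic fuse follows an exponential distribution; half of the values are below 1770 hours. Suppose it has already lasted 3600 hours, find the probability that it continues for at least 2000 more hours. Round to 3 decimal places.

For an exponential, median = ln(2)/λ, so λ = ln 2 / 1770 = 0.000391609 per hour.
P(X > s+t | X > s) = e^(−λ(s+t))/e^(−λs) = e^(−λt), independent of s = 3600.
P(X > 2000) = e^(−0.78322) ≈ 0.457.

0.457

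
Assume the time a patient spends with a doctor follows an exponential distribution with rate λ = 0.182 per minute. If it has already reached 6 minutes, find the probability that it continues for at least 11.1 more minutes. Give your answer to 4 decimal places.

0.1326

By the memoryless property, P(X > 6+11.1 | X > 6) = P(X > 11.1).
P(X > 11.1) = e^(−2.0202) ≈ 0.1326.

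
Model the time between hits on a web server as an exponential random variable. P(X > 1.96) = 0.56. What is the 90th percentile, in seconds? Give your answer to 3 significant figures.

7.78

e^(−λ·1.96) = 0.56 ⇒ λ = −ln(0.56)/1.96 = 0.295826.
90th percentile: 1 − e^(−λt) = 0.9, t = −ln(0.1)/λ = 7.78359 seconds.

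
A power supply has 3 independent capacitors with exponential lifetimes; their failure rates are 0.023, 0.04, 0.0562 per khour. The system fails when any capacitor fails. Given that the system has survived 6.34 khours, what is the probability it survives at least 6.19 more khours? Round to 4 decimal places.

0.4781

Time to first failure ~ Exp(Σλ) with Σλ = 0.1192.
By memorylessness, P(T > 6.34+6.19 | T > 6.34) = P(T > 6.19) = e^(−0.1192·6.19) ≈ 0.4781.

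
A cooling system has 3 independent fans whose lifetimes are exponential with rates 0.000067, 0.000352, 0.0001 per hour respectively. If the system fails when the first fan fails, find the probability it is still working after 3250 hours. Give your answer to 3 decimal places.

0.185

The time to first failure is exponential with rate Σλ = 0.000067 + 0.000352 + 0.0001 = 0.000519.
P(min > 3250) = e^(−0.000519·3250) = e^(−1.6868) ≈ 0.185.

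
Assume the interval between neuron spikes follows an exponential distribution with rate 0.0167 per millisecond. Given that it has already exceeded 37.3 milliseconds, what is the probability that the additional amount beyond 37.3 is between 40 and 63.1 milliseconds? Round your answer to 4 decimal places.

Memoryless: the residual past 37.3 is again Exp(λ).
P(40 < residual < 63.1) = e^(−λ·40) − e^(−λ·63.1) = 0.51273 − 0.34862 ≈ 0.1641.

0.1641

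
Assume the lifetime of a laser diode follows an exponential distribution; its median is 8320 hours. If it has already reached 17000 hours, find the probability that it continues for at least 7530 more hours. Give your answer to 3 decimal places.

0.534

For an exponential, median = ln(2)/λ, so λ = ln 2 / 8320 = 0.000083311 per hour.
P(X > s+t | X > s) = e^(−λ(s+t))/e^(−λs) = e^(−λt), independent of s = 17000.
P(X > 7530) = e^(−0.62733) ≈ 0.534.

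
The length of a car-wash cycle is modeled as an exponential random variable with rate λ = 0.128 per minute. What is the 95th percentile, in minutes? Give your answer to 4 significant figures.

Set 1 − e^(−λt) = 0.95, so t = −ln(0.05)/λ = 2.9957/0.128 ≈ 23.4042 minutes.

23.40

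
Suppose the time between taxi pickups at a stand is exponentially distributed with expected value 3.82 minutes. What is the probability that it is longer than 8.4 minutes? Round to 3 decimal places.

The rate is λ = 1/3.82 = 0.26178 per minute.
P(X > 8.4) = e^(−λ·8.4) = e^(−2.199) ≈ 0.111.

0.111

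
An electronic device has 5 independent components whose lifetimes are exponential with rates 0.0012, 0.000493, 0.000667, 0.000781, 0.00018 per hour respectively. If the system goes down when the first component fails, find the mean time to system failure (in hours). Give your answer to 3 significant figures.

301

The time to first failure is exponential with rate Σλ = 0.0012 + 0.000493 + 0.000667 + 0.000781 + 0.00018 = 0.003321.
E[min] = 1/Σλ = 1/0.003321 = 301.114 hours.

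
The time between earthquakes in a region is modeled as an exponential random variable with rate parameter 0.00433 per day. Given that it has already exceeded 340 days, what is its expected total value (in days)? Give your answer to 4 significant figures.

570.9

By memorylessness, E[X | X > 340] = 340 + 1/λ = 340 + 230.947 = 570.947 days.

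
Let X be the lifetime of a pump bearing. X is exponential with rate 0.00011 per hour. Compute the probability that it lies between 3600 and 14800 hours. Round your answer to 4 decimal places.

P(3600 < X < 14800) = e^(−λ·3600) − e^(−λ·14800) = 0.67301 − 0.19632 ≈ 0.4767.

0.4767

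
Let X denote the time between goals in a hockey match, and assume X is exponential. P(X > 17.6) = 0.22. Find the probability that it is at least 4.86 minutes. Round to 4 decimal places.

e^(−λ·17.6) = 0.22 ⇒ λ = −ln(0.22)/17.6 = 0.08603.
P(X > 4.86) = e^(−0.08603·4.86) = e^(−0.41811) ≈ 0.6583.

0.6583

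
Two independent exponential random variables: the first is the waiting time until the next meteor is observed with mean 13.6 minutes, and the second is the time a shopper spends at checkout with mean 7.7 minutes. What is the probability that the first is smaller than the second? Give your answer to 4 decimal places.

0.3615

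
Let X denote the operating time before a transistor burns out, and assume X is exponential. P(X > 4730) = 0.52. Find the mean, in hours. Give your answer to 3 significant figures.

e^(−λ·4730) = 0.52 ⇒ λ = −ln(0.52)/4730 = 0.000138251.
Mean = 1/λ = 7233.23 hours.

7230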